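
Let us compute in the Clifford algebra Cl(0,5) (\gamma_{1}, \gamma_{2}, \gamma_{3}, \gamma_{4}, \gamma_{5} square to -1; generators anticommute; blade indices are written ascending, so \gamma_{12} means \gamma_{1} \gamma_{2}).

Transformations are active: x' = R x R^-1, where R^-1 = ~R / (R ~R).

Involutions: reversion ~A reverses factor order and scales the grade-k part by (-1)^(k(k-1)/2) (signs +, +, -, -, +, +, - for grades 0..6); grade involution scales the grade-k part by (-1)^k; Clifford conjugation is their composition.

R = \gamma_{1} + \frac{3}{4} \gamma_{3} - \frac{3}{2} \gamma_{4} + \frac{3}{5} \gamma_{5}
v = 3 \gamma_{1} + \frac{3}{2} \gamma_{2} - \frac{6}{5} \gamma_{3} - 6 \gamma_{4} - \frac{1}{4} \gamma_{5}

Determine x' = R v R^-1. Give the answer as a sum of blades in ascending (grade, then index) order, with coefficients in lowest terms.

~R = \gamma_{1} + \frac{3}{4} \gamma_{3} - \frac{3}{2} \gamma_{4} + \frac{3}{5} \gamma_{5}, and R ~R = -\frac{1669}{400}, so R^-1 = ~R / (-\frac{1669}{400}).
R v = -\frac{219}{20} + \frac{3}{2} \gamma_{12} - \frac{69}{20} \gamma_{13} - \frac{3}{2} \gamma_{14} - \frac{41}{20} \gamma_{15} - \frac{9}{8} \gamma_{23} + \frac{9}{4} \gamma_{24} - \frac{9}{10} \gamma_{25} - \frac{63}{10} \gamma_{34} + \frac{213}{400} \gamma_{35} + \frac{159}{40} \gamma_{45}
Answer: \frac{3753}{1669} \gamma_{1} - \frac{3}{2} \gamma_{2} + \frac{42864}{8345} \gamma_{3} - \frac{3126}{1669} \gamma_{4} + \frac{22693}{6676} \gamma_{5}


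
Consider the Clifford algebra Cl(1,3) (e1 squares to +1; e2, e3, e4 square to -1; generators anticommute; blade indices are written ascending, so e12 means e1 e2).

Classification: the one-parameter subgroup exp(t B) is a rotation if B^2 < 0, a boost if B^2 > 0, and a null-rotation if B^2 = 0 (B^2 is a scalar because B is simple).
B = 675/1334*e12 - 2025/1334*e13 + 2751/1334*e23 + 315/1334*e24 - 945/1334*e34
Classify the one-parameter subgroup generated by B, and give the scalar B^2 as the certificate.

B^2 term by term: the squares give (675/1334)^2*(e12)^2 + (-2025/1334)^2*(e13)^2 + (2751/1334)^2*(e23)^2 + (315/1334)^2*(e24)^2 + (-945/1334)^2*(e34)^2 = 455625/1779556*(+1) + 4100625/1779556*(+1) + 7568001/1779556*(-1) + 99225/1779556*(-1) + 893025/1779556*(-1) = -9/4 (each basis 2-blade squares to minus the product of its generators' squares); cross terms between blades sharing an index anticommute and cancel; the commuting (index-disjoint) pairs give grade-4 terms 2*c*c'*(blade product), which cancel blade by blade — e1234: -637875/889778 + 637875/889778 = 0 — confirming B is simple. So B^2 = -9/4.
Answer: rotation, certificate B^2 = -9/4. Note: conjugating B changes its blade decomposition but never the scalar B^2 = -9/4, whose sign settles the classification.


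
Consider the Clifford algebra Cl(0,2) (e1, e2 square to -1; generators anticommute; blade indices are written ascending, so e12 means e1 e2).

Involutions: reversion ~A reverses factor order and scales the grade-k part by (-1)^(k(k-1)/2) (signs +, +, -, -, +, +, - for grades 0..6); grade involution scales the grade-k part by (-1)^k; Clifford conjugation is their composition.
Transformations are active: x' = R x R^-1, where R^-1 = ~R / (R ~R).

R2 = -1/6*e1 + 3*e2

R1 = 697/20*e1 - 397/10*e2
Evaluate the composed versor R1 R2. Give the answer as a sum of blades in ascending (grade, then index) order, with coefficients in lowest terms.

Distribute over the terms of R1 (each basis-blade product reordered to ascending indices, repeated generators contracted through their squares):
(697/20*e1) R2 = 697/120 + 2091/20*e12
(-397/10*e2) R2 = 1191/10 - 397/60*e12
Summing the partial products and collecting blades:
Answer: 14989/120 + 1469/15*e12


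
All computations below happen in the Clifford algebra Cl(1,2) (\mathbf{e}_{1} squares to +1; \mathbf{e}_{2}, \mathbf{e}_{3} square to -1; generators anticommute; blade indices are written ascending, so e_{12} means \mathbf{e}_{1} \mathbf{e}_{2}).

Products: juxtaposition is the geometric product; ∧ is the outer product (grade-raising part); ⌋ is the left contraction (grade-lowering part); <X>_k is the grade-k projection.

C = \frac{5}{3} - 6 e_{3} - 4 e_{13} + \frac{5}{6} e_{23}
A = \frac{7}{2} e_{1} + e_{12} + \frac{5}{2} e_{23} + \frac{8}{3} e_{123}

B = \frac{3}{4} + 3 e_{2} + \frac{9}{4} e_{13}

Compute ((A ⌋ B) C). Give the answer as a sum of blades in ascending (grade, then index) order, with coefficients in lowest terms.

step 1: \frac{63}{8} e_{3}
step 2: \frac{189}{4} - \frac{63}{2} e_{1} + \frac{105}{16} e_{2} + \frac{105}{8} e_{3}
Answer: \frac{189}{4} - \frac{63}{2} e_{1} + \frac{105}{16} e_{2} + \frac{105}{8} e_{3}


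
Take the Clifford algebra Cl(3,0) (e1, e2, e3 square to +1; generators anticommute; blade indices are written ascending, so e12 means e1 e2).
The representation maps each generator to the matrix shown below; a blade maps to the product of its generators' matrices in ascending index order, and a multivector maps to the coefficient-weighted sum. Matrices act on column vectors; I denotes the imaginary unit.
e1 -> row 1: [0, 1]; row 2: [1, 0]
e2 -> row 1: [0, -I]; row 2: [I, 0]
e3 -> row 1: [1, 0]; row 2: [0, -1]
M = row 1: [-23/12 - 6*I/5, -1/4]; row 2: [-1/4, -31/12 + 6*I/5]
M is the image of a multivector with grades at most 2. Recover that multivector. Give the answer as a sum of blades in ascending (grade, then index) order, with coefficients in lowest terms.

Method: 1, rho(e1), rho(e2), rho(e3) form a trace-orthogonal basis of the 2x2 complex matrices (tr(X Y) = 2 if X = Y, else 0), so M = m0*1 + m1*rho(e1) + m2*rho(e2) + m3*rho(e3) with m0 = tr(M)/2 = -9/4, m1 = tr(M rho(e1))/2 = -1/4, m2 = tr(M rho(e2))/2 = 0, m3 = tr(M rho(e3))/2 = 1/3 - 6*I/5.
Multiplying table entries, the bivector images are rho(e12) = I*rho(e3), rho(e13) = -I*rho(e2), rho(e23) = I*rho(e1); with real blade coefficients the real parts of m0..m3 are the coefficients of 1, e1, e2, e3 and the imaginary parts give the bivectors (e23: Im m1, e13: -Im m2, e12: Im m3).
Answer: -9/4 - 1/4*e1 + 1/3*e3 - 6/5*e12


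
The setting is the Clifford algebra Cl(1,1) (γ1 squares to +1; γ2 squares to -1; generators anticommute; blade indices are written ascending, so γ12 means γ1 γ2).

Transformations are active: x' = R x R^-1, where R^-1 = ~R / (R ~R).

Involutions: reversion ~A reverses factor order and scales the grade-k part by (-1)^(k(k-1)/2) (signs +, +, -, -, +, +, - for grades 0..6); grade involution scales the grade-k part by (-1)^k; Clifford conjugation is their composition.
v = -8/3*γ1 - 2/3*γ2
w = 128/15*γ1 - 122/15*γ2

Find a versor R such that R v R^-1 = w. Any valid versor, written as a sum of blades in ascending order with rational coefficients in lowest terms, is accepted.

Since q(v) = q(w) = 20/3, the sum R = v + w = 88/15*γ1 - 44/5*γ2 does the job whenever invertible.
Answer: 88/15*γ1 - 44/5*γ2


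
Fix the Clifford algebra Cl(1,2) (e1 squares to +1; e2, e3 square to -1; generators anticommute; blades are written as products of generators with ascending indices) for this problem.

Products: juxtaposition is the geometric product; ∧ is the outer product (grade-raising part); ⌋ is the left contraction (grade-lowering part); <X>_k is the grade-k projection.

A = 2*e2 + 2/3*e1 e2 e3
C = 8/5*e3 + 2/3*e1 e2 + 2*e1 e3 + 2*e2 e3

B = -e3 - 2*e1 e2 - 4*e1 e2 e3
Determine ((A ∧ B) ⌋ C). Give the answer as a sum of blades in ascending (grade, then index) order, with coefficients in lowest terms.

step 1: -2*e2 e3
step 2: 4
Answer: 4


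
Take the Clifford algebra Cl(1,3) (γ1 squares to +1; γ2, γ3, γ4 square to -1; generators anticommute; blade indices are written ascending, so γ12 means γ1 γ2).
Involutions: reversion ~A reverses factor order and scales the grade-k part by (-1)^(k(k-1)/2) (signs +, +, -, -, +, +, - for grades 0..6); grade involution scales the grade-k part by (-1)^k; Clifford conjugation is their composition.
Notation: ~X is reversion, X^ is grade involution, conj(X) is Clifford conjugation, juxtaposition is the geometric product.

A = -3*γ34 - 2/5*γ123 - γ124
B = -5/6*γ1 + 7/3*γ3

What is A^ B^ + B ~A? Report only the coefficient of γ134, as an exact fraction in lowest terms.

first term: 7*γ4 + 14/15*γ12 + 1/3*γ23 + 5/6*γ24 - 5/2*γ134 + 7/3*γ1234
second term: -7*γ4 - 14/15*γ12 - 1/3*γ23 - 5/6*γ24 - 5/2*γ134 + 7/3*γ1234
Answer: -5


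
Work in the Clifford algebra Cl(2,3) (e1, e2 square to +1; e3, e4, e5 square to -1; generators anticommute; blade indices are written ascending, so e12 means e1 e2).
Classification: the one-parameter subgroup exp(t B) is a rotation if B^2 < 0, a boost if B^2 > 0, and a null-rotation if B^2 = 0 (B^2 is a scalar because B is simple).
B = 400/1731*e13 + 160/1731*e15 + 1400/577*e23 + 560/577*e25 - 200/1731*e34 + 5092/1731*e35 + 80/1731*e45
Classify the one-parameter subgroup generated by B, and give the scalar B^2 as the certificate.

B^2 term by term: the squares give (400/1731)^2*(e13)^2 + (160/1731)^2*(e15)^2 + (1400/577)^2*(e23)^2 + (560/577)^2*(e25)^2 + (-200/1731)^2*(e34)^2 + (5092/1731)^2*(e35)^2 + (80/1731)^2*(e45)^2 = 160000/2996361*(+1) + 25600/2996361*(+1) + 1960000/332929*(+1) + 313600/332929*(+1) + 40000/2996361*(-1) + 25928464/2996361*(-1) + 6400/2996361*(-1) = -16/9 (each basis 2-blade squares to minus the product of its generators' squares); cross terms between blades sharing an index anticommute and cancel; the commuting (index-disjoint) pairs give grade-4 terms 2*c*c'*(blade product), which cancel blade by blade — e1235: -448000/998787 + 448000/998787 = 0; e1345: 64000/2996361 - 64000/2996361 = 0; e2345: 224000/998787 - 224000/998787 = 0 — confirming B is simple. So B^2 = -16/9.
Answer: rotation, certificate B^2 = -16/9. Check the certificate: B^2 = -16/9, and that sign is decisive whatever form B takes.


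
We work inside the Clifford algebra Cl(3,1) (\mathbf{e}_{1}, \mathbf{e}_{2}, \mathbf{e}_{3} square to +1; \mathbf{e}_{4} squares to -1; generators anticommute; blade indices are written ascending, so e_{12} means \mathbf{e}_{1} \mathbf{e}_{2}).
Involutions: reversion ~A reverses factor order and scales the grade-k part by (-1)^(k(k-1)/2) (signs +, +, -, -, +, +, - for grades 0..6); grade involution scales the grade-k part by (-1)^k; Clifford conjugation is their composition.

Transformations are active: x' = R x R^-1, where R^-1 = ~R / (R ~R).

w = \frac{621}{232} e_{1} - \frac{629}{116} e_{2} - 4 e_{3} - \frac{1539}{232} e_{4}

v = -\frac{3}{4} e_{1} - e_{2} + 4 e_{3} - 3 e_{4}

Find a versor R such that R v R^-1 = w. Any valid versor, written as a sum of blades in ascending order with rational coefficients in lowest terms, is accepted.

R = v + w = \frac{447}{232} e_{1} - \frac{745}{116} e_{2} - \frac{2235}{232} e_{4} works: the equal norms (\frac{137}{16}) guarantee its sandwich swaps v into w.
Answer: \frac{447}{232} e_{1} - \frac{745}{116} e_{2} - \frac{2235}{232} e_{4}


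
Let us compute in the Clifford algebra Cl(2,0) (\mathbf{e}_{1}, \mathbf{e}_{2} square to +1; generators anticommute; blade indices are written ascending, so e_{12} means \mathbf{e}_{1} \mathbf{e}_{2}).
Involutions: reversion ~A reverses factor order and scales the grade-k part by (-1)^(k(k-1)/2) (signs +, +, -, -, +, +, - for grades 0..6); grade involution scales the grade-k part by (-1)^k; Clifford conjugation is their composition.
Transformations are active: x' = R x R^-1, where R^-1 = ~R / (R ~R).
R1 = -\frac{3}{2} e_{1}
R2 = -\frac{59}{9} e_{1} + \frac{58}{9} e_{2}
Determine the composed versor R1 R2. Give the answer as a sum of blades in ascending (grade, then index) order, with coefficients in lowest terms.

Distribute over the terms of R1 (each basis-blade product reordered to ascending indices, repeated generators contracted through their squares):
(-\frac{3}{2} e_{1}) R2 = \frac{59}{6} - \frac{29}{3} e_{12}
Answer: \frac{59}{6} - \frac{29}{3} e_{12}


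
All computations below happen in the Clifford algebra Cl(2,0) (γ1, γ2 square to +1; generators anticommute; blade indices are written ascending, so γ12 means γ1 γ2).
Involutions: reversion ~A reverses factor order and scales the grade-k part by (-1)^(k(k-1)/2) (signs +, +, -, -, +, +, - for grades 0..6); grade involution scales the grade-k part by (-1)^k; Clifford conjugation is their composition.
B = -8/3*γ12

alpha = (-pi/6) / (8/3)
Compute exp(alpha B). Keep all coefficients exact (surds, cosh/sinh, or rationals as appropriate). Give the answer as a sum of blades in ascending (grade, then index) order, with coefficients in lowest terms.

B^2 = (-8/3)^2*(γ12)^2 = 64/9*(-1) = -64/9 (a basis 2-blade squares to minus the product of its generators' squares).
B^2 = -64/9 — the series telescopes trigonometrically here: l = 8/3, alpha*l = -pi/6, so exp(alpha B) = cos(-pi/6) + (sin(-pi/6)/(8/3))*B = sqrt(3)/2 + (-3/16)*B.
Answer: sqrt(3)/2 + 1/2*γ12


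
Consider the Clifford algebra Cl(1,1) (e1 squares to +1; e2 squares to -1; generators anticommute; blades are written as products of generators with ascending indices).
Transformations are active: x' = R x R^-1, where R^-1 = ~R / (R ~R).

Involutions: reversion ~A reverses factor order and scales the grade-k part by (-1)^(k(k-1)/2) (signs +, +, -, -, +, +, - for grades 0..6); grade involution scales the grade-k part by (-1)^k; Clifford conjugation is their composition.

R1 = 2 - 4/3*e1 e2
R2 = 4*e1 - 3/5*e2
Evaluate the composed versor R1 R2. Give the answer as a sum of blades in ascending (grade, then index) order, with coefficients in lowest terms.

Distribute over the terms of R1 (each basis-blade product reordered to ascending indices, repeated generators contracted through their squares):
(2) R2 = 8*e1 - 6/5*e2
(-4/3*e1 e2) R2 = -4/5*e1 + 16/3*e2
Summing the partial products and collecting blades:
Answer: 36/5*e1 + 62/15*e2


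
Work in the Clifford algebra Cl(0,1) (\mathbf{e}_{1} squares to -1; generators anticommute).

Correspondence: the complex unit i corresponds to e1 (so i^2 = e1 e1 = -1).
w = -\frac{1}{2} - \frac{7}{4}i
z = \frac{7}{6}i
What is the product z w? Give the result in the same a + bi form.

In blades: z = \frac{7}{6} e_{1}, w = -\frac{1}{2} - \frac{7}{4} e_{1}.
Distribute z over w term by term (generator squares from the signature, products reordered to ascending indices): (\frac{7}{6} e_{1})*w = \frac{49}{24} - \frac{7}{12} e_{1}.
Sum: \frac{49}{24} - \frac{7}{12} e_{1}; translating back through the correspondence:
Answer: \frac{49}{24} - \frac{7}{12}i


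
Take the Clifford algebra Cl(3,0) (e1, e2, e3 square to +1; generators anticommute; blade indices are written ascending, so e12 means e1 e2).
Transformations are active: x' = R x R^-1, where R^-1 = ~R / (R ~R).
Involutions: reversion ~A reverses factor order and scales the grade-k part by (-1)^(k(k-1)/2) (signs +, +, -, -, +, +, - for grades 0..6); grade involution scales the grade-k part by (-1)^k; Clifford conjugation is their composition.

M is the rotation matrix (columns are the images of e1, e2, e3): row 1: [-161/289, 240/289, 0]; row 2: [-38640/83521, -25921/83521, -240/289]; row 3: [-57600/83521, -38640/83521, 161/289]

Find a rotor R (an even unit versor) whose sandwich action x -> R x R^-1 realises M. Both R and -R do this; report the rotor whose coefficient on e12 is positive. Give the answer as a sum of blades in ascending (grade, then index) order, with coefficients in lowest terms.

Method: write R = a + b12*e12 + b13*e13 + b23*e23 with a^2 + b12^2 + b13^2 + b23^2 = 1 (so R^-1 = ~R). Expanding the columns R e_j ~R gives tr M = 4a^2 - 1 and, from the antisymmetric part, M21 - M12 = -4a*b12, M13 - M31 = 4a*b13, M32 - M23 = -4a*b23.
Here tr M = -25921/83521, so a^2 = (1 + tr M)/4 = 14400/83521 and a = ±120/289. Taking a = 120/289: M21 - M12 = -108000/83521, M13 - M31 = 57600/83521, M32 - M23 = 30720/83521, giving b12 = 225/289, b13 = 120/289, b23 = -64/289, i.e. R = 120/289 + 225/289*e12 + 120/289*e13 - 64/289*e23.
Its e12 coefficient is already positive.
Answer: 120/289 + 225/289*e12 + 120/289*e13 - 64/289*e23. Note: both R and -R realise this M (trace -25921/83521); the covering map identifies them, and the e12-coefficient sign is the tie-breaker.


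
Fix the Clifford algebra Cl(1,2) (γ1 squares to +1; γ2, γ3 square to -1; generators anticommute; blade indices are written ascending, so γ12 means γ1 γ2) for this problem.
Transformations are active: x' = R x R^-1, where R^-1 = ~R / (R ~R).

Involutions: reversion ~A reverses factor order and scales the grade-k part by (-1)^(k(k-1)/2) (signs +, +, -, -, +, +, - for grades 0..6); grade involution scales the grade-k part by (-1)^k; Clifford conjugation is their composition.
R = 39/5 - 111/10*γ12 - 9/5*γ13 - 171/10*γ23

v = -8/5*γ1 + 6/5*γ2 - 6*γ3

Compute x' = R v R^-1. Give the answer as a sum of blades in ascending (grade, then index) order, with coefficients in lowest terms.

~R = 39/5 + 111/10*γ12 + 9/5*γ13 + 171/10*γ23, and R ~R = 1134/5, so R^-1 = ~R / (1134/5).
R v = -249/25*γ1 - 111*γ2 - 351/5*γ3 + 2403/25*γ123
Answer: -1711/126*γ1 - 16318/1575*γ2 + 529/50*γ3


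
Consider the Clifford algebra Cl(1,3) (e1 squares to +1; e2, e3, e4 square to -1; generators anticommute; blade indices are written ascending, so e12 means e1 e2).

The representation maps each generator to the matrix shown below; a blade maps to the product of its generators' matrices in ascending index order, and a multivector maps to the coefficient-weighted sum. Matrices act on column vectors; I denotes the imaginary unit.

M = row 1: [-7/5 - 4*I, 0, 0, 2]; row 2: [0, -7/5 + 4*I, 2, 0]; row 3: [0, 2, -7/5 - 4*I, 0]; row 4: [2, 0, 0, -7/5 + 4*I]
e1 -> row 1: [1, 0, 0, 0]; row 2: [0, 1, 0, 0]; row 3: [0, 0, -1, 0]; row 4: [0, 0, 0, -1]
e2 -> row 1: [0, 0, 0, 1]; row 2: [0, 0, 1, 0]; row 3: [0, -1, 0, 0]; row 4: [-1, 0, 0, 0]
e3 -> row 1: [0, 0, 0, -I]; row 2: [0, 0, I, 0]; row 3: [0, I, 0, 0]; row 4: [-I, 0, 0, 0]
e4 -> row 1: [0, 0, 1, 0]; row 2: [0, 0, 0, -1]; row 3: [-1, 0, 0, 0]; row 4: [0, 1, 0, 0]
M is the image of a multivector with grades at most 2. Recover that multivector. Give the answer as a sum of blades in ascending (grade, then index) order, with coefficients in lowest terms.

Method: the blade images are trace-orthogonal — tr(rho(e_A) rho(e_B)^-1) = 4 if A = B and 0 otherwise — and rho(e_A)^-1 = (e_A)^2 * rho(e_A) with (e_A)^2 = +1 or -1, so the coefficient of e_A in the preimage is (e_A)^2 * tr(M rho(e_A))/4.
Nonzero projections over blades of grade <= 2: 1: (1)^2 = +1, tr(M 1) = -28/5, coefficient -7/5; e12: (e12)^2 = +1, tr(M rho(e12)) = 8, coefficient 2; e23: (e23)^2 = -1, tr(M rho(e23)) = -16, coefficient 4. Every other blade of grade <= 2 projects to 0.
Answer: -7/5 + 2*e12 + 4*e23


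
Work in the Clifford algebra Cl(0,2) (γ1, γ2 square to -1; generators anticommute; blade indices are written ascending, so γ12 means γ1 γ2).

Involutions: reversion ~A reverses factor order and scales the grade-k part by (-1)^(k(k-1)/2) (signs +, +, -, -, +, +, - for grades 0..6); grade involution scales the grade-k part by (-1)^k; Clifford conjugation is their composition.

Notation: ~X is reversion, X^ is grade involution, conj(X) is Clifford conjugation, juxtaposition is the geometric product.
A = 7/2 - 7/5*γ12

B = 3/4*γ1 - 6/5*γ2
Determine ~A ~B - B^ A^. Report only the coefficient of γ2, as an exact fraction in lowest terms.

first term: 861/200*γ1 - 63/20*γ2
second term: -861/200*γ1 + 63/20*γ2
Answer: -63/10


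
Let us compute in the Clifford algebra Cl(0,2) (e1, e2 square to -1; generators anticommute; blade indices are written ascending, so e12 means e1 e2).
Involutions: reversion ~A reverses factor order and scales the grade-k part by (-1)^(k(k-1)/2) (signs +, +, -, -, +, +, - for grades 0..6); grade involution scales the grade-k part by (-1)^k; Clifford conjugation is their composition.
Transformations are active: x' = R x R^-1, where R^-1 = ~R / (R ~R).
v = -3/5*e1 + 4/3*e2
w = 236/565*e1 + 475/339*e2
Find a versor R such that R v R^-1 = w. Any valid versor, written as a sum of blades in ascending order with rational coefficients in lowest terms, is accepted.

Construction: equal norms (both -481/225) license R = v + w = -103/565*e1 + 309/113*e2 — nothing changes along that direction, while (v - w)/2 changes sign, so v maps onto w.
Answer: -103/565*e1 + 309/113*e2


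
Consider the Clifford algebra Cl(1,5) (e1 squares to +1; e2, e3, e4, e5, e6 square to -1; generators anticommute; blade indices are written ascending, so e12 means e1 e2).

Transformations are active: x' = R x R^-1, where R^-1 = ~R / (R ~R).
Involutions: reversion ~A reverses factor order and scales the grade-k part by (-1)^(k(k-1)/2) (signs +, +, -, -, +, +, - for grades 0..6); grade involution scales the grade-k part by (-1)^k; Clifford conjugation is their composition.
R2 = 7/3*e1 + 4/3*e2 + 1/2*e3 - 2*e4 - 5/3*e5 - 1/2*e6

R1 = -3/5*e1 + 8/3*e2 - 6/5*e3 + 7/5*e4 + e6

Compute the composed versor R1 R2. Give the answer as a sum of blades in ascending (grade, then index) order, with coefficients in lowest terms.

Distribute over the terms of R1 (each basis-blade product reordered to ascending indices, repeated generators contracted through their squares):
(-3/5*e1) R2 = -7/5 - 4/5*e12 - 3/10*e13 + 6/5*e14 + e15 + 3/10*e16
(8/3*e2) R2 = -32/9 - 56/9*e12 + 4/3*e23 - 16/3*e24 - 40/9*e25 - 4/3*e26
(-6/5*e3) R2 = 3/5 + 14/5*e13 + 8/5*e23 + 12/5*e34 + 2*e35 + 3/5*e36
(7/5*e4) R2 = 14/5 - 49/15*e14 - 28/15*e24 - 7/10*e34 - 7/3*e45 - 7/10*e46
(e6) R2 = 1/2 - 7/3*e16 - 4/3*e26 - 1/2*e36 + 2*e46 + 5/3*e56
Summing the partial products and collecting blades:
Answer: -19/18 - 316/45*e12 + 5/2*e13 - 31/15*e14 + e15 - 61/30*e16 + 44/15*e23 - 36/5*e24 - 40/9*e25 - 8/3*e26 + 17/10*e34 + 2*e35 + 1/10*e36 - 7/3*e45 + 13/10*e46 + 5/3*e56


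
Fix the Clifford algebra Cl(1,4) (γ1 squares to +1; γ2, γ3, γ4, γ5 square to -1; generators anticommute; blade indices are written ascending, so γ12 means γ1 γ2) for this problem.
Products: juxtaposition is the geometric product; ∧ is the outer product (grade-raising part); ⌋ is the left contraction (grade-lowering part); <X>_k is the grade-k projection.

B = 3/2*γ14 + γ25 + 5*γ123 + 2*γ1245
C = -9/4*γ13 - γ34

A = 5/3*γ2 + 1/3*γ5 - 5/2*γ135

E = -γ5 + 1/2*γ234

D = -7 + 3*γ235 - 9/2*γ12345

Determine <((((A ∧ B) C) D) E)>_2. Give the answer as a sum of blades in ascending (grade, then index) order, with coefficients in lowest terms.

step 1: -5/2*γ124 + 1/2*γ145 - 5/3*γ1235
step 2: -15/4*γ25 + 5/2*γ123 - 1/2*γ135 - 45/8*γ234 - 9/8*γ345 - 5/3*γ1245
step 3: -75/4*γ3 + 105/16*γ12 - 525/16*γ15 + 45/8*γ24 + 105/4*γ25 + 225/8*γ45 - 35/2*γ123 - 175/8*γ134 + 7/2*γ135 + 315/8*γ234 + 63/8*γ345 + 35/3*γ1245
step 4: 315/16 - 525/16*γ1 + 105/4*γ2 + 45/16*γ3 + 225/8*γ4 + 175/16*γ12 + 7/2*γ13 + 35/4*γ14 - 75/8*γ24 + 63/16*γ25 + 63/8*γ34 + 75/4*γ35 + 35/3*γ124 - 105/16*γ125 - 105/32*γ134 - 35/6*γ135 + 225/16*γ235 - 45/8*γ245 + 105/8*γ345 + 35/2*γ1235 - 7/4*γ1245 + 175/8*γ1345 - 315/8*γ2345 + 525/32*γ12345
step 5: 175/16*γ12 + 7/2*γ13 + 35/4*γ14 - 75/8*γ24 + 63/16*γ25 + 63/8*γ34 + 75/4*γ35
Answer: 175/16*γ12 + 7/2*γ13 + 35/4*γ14 - 75/8*γ24 + 63/16*γ25 + 63/8*γ34 + 75/4*γ35


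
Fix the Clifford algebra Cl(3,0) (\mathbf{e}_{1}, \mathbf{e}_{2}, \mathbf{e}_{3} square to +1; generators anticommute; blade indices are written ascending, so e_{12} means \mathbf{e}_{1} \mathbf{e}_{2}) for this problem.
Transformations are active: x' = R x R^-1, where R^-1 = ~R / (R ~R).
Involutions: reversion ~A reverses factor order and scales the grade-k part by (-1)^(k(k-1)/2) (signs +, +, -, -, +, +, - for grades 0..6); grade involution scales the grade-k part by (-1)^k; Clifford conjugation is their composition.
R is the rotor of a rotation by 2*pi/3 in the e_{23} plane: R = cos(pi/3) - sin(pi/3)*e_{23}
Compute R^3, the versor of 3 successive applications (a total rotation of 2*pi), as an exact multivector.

Rotor phase runs at HALF the rotation angle; powers of one rotor simply add phase, so after 3 steps in e_{23} the phase is 3*pi/3 = \pi and R^3 = cos(\pi) - sin(\pi)*e_{23}.
cos(\pi) = -1 and sin(\pi) = 0, so R^3 = -1. The total rotation 2*pi is 1 full turn, so every vector returns to itself, yet the rotor is -1, on the OTHER sheet of the double cover (an odd number of 2*pi turns).
Answer: -1


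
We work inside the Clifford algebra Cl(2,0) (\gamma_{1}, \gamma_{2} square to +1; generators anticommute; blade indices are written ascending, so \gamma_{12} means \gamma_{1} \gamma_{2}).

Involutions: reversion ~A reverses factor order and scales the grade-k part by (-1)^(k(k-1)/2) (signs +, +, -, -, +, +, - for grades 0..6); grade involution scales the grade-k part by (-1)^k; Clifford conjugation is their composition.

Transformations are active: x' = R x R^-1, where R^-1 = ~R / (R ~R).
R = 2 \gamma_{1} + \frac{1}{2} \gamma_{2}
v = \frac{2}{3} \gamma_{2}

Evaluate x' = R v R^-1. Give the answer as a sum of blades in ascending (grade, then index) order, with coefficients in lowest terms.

~R = 2 \gamma_{1} + \frac{1}{2} \gamma_{2}, and R ~R = \frac{17}{4}, so R^-1 = ~R / (\frac{17}{4}).
R v = \frac{1}{3} + \frac{4}{3} \gamma_{12}
Answer: \frac{16}{51} \gamma_{1} - \frac{10}{17} \gamma_{2}


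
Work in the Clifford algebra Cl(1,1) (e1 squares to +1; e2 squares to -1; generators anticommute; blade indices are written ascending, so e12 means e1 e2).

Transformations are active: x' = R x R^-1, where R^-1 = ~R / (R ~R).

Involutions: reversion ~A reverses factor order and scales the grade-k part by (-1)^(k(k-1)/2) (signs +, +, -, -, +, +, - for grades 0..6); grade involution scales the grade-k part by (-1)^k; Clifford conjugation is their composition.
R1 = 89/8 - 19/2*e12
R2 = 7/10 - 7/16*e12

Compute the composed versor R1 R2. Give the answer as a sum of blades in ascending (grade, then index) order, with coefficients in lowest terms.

Distribute over the terms of R1 (each basis-blade product reordered to ascending indices, repeated generators contracted through their squares):
(89/8) R2 = 623/80 - 623/128*e12
(-19/2*e12) R2 = 133/32 - 133/20*e12
Summing the partial products and collecting blades:
Answer: 1911/160 - 7371/640*e12


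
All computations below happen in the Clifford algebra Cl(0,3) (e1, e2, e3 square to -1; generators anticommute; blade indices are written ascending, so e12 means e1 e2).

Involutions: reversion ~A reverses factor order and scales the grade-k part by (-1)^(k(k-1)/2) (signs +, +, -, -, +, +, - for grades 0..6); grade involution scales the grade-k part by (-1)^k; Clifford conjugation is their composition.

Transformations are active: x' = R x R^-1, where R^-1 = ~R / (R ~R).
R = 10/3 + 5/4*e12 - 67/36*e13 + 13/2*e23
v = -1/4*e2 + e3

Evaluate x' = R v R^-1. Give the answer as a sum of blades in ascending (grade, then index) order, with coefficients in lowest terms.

~R = 10/3 - 5/4*e12 + 67/36*e13 - 13/2*e23, and R ~R = 37835/648, so R^-1 = ~R / (37835/648).
R v = 313/144*e1 - 22/3*e2 + 41/24*e3 + 113/144*e123
Answer: 32001/75670*e1 - 40657/75670*e2 - 23347/30268*e3


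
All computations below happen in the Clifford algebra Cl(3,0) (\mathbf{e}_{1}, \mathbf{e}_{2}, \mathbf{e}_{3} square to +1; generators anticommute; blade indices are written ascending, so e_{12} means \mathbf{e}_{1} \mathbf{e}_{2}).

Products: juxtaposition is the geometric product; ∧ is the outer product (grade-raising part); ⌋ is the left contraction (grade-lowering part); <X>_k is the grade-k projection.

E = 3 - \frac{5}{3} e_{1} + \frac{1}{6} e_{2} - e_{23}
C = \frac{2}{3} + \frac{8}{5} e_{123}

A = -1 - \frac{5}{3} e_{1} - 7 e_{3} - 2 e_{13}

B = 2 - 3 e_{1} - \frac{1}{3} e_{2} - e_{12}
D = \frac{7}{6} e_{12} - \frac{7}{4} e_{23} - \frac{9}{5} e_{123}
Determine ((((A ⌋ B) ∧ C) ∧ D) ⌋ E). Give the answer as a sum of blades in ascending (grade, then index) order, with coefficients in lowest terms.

step 1: 3 + 3 e_{1} + 2 e_{2} + e_{12}
step 2: 2 + 2 e_{1} + \frac{4}{3} e_{2} + \frac{2}{3} e_{12} + \frac{24}{5} e_{123}
step 3: \frac{7}{3} e_{12} - \frac{7}{2} e_{23} - \frac{71}{10} e_{123}
step 4: -\frac{7}{2}
Answer: -\frac{7}{2}


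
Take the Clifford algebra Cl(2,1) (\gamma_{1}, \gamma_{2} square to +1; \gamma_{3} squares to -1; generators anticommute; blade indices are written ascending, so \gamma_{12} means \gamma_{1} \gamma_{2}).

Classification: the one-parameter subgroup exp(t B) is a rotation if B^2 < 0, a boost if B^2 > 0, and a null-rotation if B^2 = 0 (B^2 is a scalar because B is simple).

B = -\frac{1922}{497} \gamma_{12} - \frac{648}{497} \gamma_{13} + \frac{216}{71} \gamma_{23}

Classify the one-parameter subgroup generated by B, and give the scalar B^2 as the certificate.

B^2 term by term: the squares give (-\frac{1922}{497})^2*(\gamma_{12})^2 + (-\frac{648}{497})^2*(\gamma_{13})^2 + (\frac{216}{71})^2*(\gamma_{23})^2 = \frac{3694084}{247009}*(-1) + \frac{419904}{247009}*(+1) + \frac{46656}{5041}*(+1) = -4 (each basis 2-blade squares to minus the product of its generators' squares); cross terms between blades sharing an index anticommute and cancel. So B^2 = -4.
Answer: rotation, certificate B^2 = -4. One invariant decides it: the square -4 survives every conjugation, and its sign is exactly the classification.


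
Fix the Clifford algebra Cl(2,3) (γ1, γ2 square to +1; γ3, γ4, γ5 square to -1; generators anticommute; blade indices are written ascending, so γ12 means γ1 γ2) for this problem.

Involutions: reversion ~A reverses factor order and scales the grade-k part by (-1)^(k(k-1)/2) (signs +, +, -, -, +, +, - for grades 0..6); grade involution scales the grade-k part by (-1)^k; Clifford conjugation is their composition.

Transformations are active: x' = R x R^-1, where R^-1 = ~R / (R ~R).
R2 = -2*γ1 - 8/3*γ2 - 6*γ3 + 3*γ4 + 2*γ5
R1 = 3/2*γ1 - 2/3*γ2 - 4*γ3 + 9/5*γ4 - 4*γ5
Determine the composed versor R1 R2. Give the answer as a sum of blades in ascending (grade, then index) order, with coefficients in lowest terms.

Distribute over the terms of R1 (each basis-blade product reordered to ascending indices, repeated generators contracted through their squares):
(3/2*γ1) R2 = -3 - 4*γ12 - 9*γ13 + 9/2*γ14 + 3*γ15
(-2/3*γ2) R2 = 16/9 - 4/3*γ12 + 4*γ23 - 2*γ24 - 4/3*γ25
(-4*γ3) R2 = -24 - 8*γ13 - 32/3*γ23 - 12*γ34 - 8*γ35
(9/5*γ4) R2 = -27/5 + 18/5*γ14 + 24/5*γ24 + 54/5*γ34 + 18/5*γ45
(-4*γ5) R2 = 8 - 8*γ15 - 32/3*γ25 - 24*γ35 + 12*γ45
Summing the partial products and collecting blades:
Answer: -1018/45 - 16/3*γ12 - 17*γ13 + 81/10*γ14 - 5*γ15 - 20/3*γ23 + 14/5*γ24 - 12*γ25 - 6/5*γ34 - 32*γ35 + 78/5*γ45


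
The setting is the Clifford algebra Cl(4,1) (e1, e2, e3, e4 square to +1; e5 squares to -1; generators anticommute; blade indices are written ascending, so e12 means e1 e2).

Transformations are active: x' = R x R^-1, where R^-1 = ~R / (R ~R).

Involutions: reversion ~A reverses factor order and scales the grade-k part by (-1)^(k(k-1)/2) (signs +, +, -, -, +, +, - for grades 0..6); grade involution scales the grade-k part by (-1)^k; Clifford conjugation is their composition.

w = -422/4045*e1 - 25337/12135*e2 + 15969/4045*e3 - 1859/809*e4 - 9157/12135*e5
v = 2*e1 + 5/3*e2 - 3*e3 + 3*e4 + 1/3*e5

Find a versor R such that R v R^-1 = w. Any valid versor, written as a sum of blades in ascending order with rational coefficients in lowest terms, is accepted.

Construction: equal norms (both 74/3) license R = v + w = 7668/4045*e1 - 1704/4045*e2 + 3834/4045*e3 + 568/809*e4 - 1704/4045*e5 — nothing changes along that direction, while (v - w)/2 changes sign, so v maps onto w.
Answer: 7668/4045*e1 - 1704/4045*e2 + 3834/4045*e3 + 568/809*e4 - 1704/4045*e5


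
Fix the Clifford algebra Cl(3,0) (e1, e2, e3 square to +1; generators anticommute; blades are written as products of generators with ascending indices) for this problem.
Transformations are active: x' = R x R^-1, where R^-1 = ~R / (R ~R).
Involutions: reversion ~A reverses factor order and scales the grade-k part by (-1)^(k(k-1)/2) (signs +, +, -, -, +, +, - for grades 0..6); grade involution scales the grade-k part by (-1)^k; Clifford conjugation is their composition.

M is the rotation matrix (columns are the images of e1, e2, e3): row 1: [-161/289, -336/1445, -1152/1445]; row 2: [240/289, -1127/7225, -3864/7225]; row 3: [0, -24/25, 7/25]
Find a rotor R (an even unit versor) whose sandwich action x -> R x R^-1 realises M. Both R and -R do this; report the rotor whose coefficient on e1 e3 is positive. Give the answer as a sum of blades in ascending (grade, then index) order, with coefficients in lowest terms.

Method: write R = a + b12*e1 e2 + b13*e1 e3 + b23*e2 e3 with a^2 + b12^2 + b13^2 + b23^2 = 1 (so R^-1 = ~R). Expanding the columns R e_j ~R gives tr M = 4a^2 - 1 and, from the antisymmetric part, M21 - M12 = -4a*b12, M13 - M31 = 4a*b13, M32 - M23 = -4a*b23.
Here tr M = -3129/7225, so a^2 = (1 + tr M)/4 = 1024/7225 and a = ±32/85. Taking a = 32/85: M21 - M12 = 1536/1445, M13 - M31 = -1152/1445, M32 - M23 = -3072/7225, giving b12 = -12/17, b13 = -9/17, b23 = 24/85, i.e. R = 32/85 - 12/17*e1 e2 - 9/17*e1 e3 + 24/85*e2 e3.
Its e1 e3 coefficient is negative, so report the other preimage -R.
Answer: -32/85 + 12/17*e1 e2 + 9/17*e1 e3 - 24/85*e2 e3. Key observation: the double cover Spin(3) -> SO(3) sends R and -R to the same matrix (trace -3129/7225 here), so the stated sign of the e1 e3 coefficient is what selects one sheet.


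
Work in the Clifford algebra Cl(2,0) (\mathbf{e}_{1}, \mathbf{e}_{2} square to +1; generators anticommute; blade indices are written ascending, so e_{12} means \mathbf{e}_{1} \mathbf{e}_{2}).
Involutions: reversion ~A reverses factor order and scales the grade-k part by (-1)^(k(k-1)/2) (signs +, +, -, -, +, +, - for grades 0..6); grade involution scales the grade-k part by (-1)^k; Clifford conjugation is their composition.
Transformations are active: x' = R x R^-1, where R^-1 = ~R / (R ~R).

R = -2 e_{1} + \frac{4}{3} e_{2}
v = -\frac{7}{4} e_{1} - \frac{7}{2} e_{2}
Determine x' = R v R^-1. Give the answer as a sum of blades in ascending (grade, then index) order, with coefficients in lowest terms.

~R = -2 e_{1} + \frac{4}{3} e_{2}, and R ~R = \frac{52}{9}, so R^-1 = ~R / (\frac{52}{9}).
R v = -\frac{7}{6} + \frac{28}{3} e_{12}
Answer: \frac{133}{52} e_{1} + \frac{77}{26} e_{2}


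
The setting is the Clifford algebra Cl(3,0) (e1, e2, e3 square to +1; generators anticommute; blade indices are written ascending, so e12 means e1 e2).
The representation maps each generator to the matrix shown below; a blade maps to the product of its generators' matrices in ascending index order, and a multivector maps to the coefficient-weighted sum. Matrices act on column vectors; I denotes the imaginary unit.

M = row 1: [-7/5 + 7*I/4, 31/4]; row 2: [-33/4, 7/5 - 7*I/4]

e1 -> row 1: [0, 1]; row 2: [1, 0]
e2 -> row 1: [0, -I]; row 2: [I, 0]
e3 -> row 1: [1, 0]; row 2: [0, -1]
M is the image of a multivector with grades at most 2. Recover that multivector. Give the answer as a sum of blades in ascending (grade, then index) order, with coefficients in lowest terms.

Method: 1, rho(e1), rho(e2), rho(e3) form a trace-orthogonal basis of the 2x2 complex matrices (tr(X Y) = 2 if X = Y, else 0), so M = m0*1 + m1*rho(e1) + m2*rho(e2) + m3*rho(e3) with m0 = tr(M)/2 = 0, m1 = tr(M rho(e1))/2 = -1/4, m2 = tr(M rho(e2))/2 = 8*I, m3 = tr(M rho(e3))/2 = -7/5 + 7*I/4.
Multiplying table entries, the bivector images are rho(e12) = I*rho(e3), rho(e13) = -I*rho(e2), rho(e23) = I*rho(e1); with real blade coefficients the real parts of m0..m3 are the coefficients of 1, e1, e2, e3 and the imaginary parts give the bivectors (e23: Im m1, e13: -Im m2, e12: Im m3).
Answer: -1/4*e1 - 7/5*e3 + 7/4*e12 - 8*e13


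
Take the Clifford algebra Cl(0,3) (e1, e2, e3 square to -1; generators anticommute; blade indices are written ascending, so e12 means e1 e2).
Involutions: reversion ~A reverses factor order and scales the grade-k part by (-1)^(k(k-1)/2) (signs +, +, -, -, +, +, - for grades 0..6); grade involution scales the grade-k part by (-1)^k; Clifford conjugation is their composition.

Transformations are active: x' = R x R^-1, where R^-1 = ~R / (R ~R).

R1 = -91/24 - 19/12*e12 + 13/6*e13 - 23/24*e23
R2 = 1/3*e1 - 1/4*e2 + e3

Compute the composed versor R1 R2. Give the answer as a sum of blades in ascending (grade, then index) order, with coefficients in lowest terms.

Distribute over the terms of R2 (each basis-blade product reordered to ascending indices, repeated generators contracted through their squares):
R1 (1/3*e1) = -91/72*e1 - 19/36*e2 + 13/18*e3 - 23/72*e123
R1 (-1/4*e2) = -19/48*e1 + 91/96*e2 + 23/96*e3 + 13/24*e123
R1 (e3) = -13/6*e1 + 23/24*e2 - 91/24*e3 - 19/12*e123
Summing the partial products and collecting blades:
Answer: -551/144*e1 + 397/288*e2 - 815/288*e3 - 49/36*e123


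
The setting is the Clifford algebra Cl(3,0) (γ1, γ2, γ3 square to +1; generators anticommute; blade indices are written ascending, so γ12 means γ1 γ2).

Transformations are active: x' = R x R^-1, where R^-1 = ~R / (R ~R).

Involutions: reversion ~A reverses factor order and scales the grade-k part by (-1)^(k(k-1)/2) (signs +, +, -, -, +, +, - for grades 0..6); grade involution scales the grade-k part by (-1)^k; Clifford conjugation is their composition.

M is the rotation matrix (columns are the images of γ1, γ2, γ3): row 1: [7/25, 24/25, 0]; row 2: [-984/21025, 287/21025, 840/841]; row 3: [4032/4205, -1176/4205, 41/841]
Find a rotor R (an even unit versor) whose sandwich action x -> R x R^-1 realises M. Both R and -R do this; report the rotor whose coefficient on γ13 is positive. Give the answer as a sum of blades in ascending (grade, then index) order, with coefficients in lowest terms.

Method: write R = a + b12*γ12 + b13*γ13 + b23*γ23 with a^2 + b12^2 + b13^2 + b23^2 = 1 (so R^-1 = ~R). Expanding the columns R e_j ~R gives tr M = 4a^2 - 1 and, from the antisymmetric part, M21 - M12 = -4a*b12, M13 - M31 = 4a*b13, M32 - M23 = -4a*b23.
Here tr M = 7199/21025, so a^2 = (1 + tr M)/4 = 7056/21025 and a = ±84/145. Taking a = 84/145: M21 - M12 = -21168/21025, M13 - M31 = -4032/4205, M32 - M23 = -5376/4205, giving b12 = 63/145, b13 = -12/29, b23 = 16/29, i.e. R = 84/145 + 63/145*γ12 - 12/29*γ13 + 16/29*γ23.
Its γ13 coefficient is negative, so report the other preimage -R.
Answer: -84/145 - 63/145*γ12 + 12/29*γ13 - 16/29*γ23. Note: both R and -R realise this M (trace 7199/21025); the covering map identifies them, and the γ13-coefficient sign is the tie-breaker.


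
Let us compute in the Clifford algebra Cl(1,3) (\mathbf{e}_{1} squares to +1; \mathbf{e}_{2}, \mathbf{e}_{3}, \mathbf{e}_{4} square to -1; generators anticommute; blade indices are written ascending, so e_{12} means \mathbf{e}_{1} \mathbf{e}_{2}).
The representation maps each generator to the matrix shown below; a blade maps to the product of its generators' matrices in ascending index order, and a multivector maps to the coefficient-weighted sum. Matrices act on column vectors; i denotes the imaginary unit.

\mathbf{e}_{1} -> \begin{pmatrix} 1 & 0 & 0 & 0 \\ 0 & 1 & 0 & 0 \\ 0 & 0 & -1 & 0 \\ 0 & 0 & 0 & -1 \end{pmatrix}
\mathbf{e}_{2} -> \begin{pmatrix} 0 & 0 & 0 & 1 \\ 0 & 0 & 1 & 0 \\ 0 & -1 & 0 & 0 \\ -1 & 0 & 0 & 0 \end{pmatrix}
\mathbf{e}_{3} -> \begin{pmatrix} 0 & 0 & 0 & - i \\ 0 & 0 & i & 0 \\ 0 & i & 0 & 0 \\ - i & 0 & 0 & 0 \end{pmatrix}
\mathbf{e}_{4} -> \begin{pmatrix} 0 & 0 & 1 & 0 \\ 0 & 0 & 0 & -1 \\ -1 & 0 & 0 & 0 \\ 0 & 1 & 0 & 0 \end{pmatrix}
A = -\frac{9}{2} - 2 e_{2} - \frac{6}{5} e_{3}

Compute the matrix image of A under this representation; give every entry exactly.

M = (-\frac{9}{2})*1 + (-2)*rho(e_{2}) + (-\frac{6}{5})*rho(e_{3}), summed entrywise (1 is the identity matrix):
Answer: \begin{pmatrix} - \frac{9}{2} & 0 & 0 & -2 + \frac{6 i}{5} \\ 0 & - \frac{9}{2} & -2 - \frac{6 i}{5} & 0 \\ 0 & 2 - \frac{6 i}{5} & - \frac{9}{2} & 0 \\ 2 + \frac{6 i}{5} & 0 & 0 & - \frac{9}{2} \end{pmatrix}


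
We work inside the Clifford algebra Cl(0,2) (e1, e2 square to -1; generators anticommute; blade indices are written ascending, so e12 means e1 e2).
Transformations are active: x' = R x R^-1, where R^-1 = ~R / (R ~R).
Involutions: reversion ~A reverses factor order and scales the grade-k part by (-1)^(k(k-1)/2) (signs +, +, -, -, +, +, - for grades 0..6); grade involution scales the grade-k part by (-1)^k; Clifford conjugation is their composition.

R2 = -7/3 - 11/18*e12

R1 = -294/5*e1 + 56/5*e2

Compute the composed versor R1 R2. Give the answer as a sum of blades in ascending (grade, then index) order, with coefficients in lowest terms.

Distribute over the terms of R1 (each basis-blade product reordered to ascending indices, repeated generators contracted through their squares):
(-294/5*e1) R2 = 686/5*e1 - 539/15*e2
(56/5*e2) R2 = -308/45*e1 - 392/15*e2
Summing the partial products and collecting blades:
Answer: 5866/45*e1 - 931/15*e2
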